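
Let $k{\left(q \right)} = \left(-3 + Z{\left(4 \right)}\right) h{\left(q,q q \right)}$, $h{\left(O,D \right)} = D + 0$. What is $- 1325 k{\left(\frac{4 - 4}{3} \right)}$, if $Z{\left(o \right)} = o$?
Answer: $0$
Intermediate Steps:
$h{\left(O,D \right)} = D$
$k{\left(q \right)} = q^{2}$ ($k{\left(q \right)} = \left(-3 + 4\right) q q = 1 q^{2} = q^{2}$)
$- 1325 k{\left(\frac{4 - 4}{3} \right)} = - 1325 \left(\frac{4 - 4}{3}\right)^{2} = - 1325 \left(0 \cdot \frac{1}{3}\right)^{2} = - 1325 \cdot 0^{2} = \left(-1325\right) 0 = 0$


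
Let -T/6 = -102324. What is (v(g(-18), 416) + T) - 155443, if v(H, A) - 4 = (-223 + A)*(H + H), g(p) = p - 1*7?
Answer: 448855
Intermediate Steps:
T = 613944 (T = -6*(-102324) = 613944)
g(p) = -7 + p (g(p) = p - 7 = -7 + p)
v(H, A) = 4 + 2*H*(-223 + A) (v(H, A) = 4 + (-223 + A)*(H + H) = 4 + (-223 + A)*(2*H) = 4 + 2*H*(-223 + A))
(v(g(-18), 416) + T) - 155443 = ((4 - 446*(-7 - 18) + 2*416*(-7 - 18)) + 613944) - 155443 = ((4 - 446*(-25) + 2*416*(-25)) + 613944) - 155443 = ((4 + 11150 - 20800) + 613944) - 155443 = (-9646 + 613944) - 155443 = 604298 - 155443 = 448855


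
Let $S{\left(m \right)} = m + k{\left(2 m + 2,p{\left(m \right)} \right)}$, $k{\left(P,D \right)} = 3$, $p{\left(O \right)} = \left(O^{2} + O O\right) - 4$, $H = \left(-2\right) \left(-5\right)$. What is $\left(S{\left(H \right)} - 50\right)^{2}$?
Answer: $1369$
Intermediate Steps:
$H = 10$
$p{\left(O \right)} = -4 + 2 O^{2}$ ($p{\left(O \right)} = \left(O^{2} + O^{2}\right) - 4 = 2 O^{2} - 4 = -4 + 2 O^{2}$)
$S{\left(m \right)} = 3 + m$ ($S{\left(m \right)} = m + 3 = 3 + m$)
$\left(S{\left(H \right)} - 50\right)^{2} = \left(\left(3 + 10\right) - 50\right)^{2} = \left(13 - 50\right)^{2} = \left(-37\right)^{2} = 1369$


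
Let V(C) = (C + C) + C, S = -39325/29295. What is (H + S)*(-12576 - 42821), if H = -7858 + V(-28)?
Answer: 83167056841/189 ≈ 4.4004e+8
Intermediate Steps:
S = -7865/5859 (S = -39325*1/29295 = -7865/5859 ≈ -1.3424)
V(C) = 3*C (V(C) = 2*C + C = 3*C)
H = -7942 (H = -7858 + 3*(-28) = -7858 - 84 = -7942)
(H + S)*(-12576 - 42821) = (-7942 - 7865/5859)*(-12576 - 42821) = -46540043/5859*(-55397) = 83167056841/189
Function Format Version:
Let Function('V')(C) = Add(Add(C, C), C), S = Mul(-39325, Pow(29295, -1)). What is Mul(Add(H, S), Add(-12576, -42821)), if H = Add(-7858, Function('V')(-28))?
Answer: Rational(83167056841, 189) ≈ 4.4004e+8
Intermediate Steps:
S = Rational(-7865, 5859) (S = Mul(-39325, Rational(1, 29295)) = Rational(-7865, 5859) ≈ -1.3424)
Function('V')(C) = Mul(3, C) (Function('V')(C) = Add(Mul(2, C), C) = Mul(3, C))
H = -7942 (H = Add(-7858, Mul(3, -28)) = Add(-7858, -84) = -7942)
Mul(Add(H, S), Add(-12576, -42821)) = Mul(Add(-7942, Rational(-7865, 5859)), Add(-12576, -42821)) = Mul(Rational(-46540043, 5859), -55397) = Rational(83167056841, 189)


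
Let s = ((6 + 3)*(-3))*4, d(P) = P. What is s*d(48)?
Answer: -5184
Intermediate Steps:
s = -108 (s = (9*(-3))*4 = -27*4 = -108)
s*d(48) = -108*48 = -5184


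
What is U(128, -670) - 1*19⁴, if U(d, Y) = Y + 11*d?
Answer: -129583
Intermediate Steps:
U(128, -670) - 1*19⁴ = (-670 + 11*128) - 1*19⁴ = (-670 + 1408) - 1*130321 = 738 - 130321 = -129583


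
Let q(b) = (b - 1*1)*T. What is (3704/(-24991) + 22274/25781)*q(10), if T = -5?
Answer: -2964578850/92041853 ≈ -32.209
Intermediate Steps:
q(b) = 5 - 5*b (q(b) = (b - 1*1)*(-5) = (b - 1)*(-5) = (-1 + b)*(-5) = 5 - 5*b)
(3704/(-24991) + 22274/25781)*q(10) = (3704/(-24991) + 22274/25781)*(5 - 5*10) = (3704*(-1/24991) + 22274*(1/25781))*(5 - 50) = (-3704/24991 + 3182/3683)*(-45) = (65879530/92041853)*(-45) = -2964578850/92041853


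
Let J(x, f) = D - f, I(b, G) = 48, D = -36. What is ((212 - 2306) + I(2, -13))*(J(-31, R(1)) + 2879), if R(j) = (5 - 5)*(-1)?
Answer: -5816778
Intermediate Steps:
R(j) = 0 (R(j) = 0*(-1) = 0)
J(x, f) = -36 - f
((212 - 2306) + I(2, -13))*(J(-31, R(1)) + 2879) = ((212 - 2306) + 48)*((-36 - 1*0) + 2879) = (-2094 + 48)*((-36 + 0) + 2879) = -2046*(-36 + 2879) = -2046*2843 = -5816778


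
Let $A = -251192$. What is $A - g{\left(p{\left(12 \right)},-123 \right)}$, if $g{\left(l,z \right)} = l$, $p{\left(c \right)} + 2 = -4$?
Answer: $-251186$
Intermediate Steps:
$p{\left(c \right)} = -6$ ($p{\left(c \right)} = -2 - 4 = -6$)
$A - g{\left(p{\left(12 \right)},-123 \right)} = -251192 - -6 = -251192 + 6 = -251186$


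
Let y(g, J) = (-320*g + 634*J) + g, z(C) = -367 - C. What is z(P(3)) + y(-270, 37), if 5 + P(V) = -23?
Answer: 109249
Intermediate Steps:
P(V) = -28 (P(V) = -5 - 23 = -28)
y(g, J) = -319*g + 634*J
z(P(3)) + y(-270, 37) = (-367 - 1*(-28)) + (-319*(-270) + 634*37) = (-367 + 28) + (86130 + 23458) = -339 + 109588 = 109249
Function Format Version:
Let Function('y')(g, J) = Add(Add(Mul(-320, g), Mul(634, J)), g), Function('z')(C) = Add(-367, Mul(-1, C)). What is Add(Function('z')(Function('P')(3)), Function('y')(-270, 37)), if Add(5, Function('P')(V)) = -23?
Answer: 109249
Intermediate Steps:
Function('P')(V) = -28 (Function('P')(V) = Add(-5, -23) = -28)
Function('y')(g, J) = Add(Mul(-319, g), Mul(634, J))
Add(Function('z')(Function('P')(3)), Function('y')(-270, 37)) = Add(Add(-367, Mul(-1, -28)), Add(Mul(-319, -270), Mul(634, 37))) = Add(Add(-367, 28), Add(86130, 23458)) = Add(-339, 109588) = 109249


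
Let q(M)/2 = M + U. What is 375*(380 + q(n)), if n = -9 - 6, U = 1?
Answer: 132000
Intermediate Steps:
n = -15
q(M) = 2 + 2*M (q(M) = 2*(M + 1) = 2*(1 + M) = 2 + 2*M)
375*(380 + q(n)) = 375*(380 + (2 + 2*(-15))) = 375*(380 + (2 - 30)) = 375*(380 - 28) = 375*352 = 132000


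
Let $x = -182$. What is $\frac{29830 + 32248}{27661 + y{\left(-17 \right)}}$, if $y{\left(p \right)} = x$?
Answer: $\frac{62078}{27479} \approx 2.2591$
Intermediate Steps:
$y{\left(p \right)} = -182$
$\frac{29830 + 32248}{27661 + y{\left(-17 \right)}} = \frac{29830 + 32248}{27661 - 182} = \frac{62078}{27479}$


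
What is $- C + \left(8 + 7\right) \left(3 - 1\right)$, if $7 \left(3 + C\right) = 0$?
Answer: $33$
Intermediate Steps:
$C = -3$ ($C = -3 + \frac{1}{7} \cdot 0 = -3 + 0 = -3$)
$- C + \left(8 + 7\right) \left(3 - 1\right) = \left(-1\right) \left(-3\right) + \left(8 + 7\right) \left(3 - 1\right) = 3 + 15 \cdot 2 = 3 + 30 = 33$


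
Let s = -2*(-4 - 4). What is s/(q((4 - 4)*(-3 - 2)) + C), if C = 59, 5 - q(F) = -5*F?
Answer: ¼ ≈ 0.25000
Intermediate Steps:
q(F) = 5 + 5*F (q(F) = 5 - (-5)*F = 5 + 5*F)
s = 16 (s = -2*(-8) = 16)
s/(q((4 - 4)*(-3 - 2)) + C) = 16/((5 + 5*((4 - 4)*(-3 - 2))) + 59) = 16/((5 + 5*(0*(-5))) + 59) = 16/((5 + 5*0) + 59) = 16/((5 + 0) + 59) = 16/(5 + 59) = 16/64 = (1/64)*16 = ¼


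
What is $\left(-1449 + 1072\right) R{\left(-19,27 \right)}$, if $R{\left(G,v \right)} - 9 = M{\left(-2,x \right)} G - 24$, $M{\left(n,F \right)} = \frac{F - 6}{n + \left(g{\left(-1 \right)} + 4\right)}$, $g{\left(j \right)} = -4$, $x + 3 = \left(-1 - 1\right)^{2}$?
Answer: $\frac{47125}{2} \approx 23563.0$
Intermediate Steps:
$x = 1$ ($x = -3 + \left(-1 - 1\right)^{2} = -3 + \left(-2\right)^{2} = -3 + 4 = 1$)
$M{\left(n,F \right)} = \frac{-6 + F}{n}$ ($M{\left(n,F \right)} = \frac{F - 6}{n + \left(-4 + 4\right)} = \frac{-6 + F}{n + 0} = \frac{-6 + F}{n}$)
$R{\left(G,v \right)} = -15 + \frac{5 G}{2}$ ($R{\left(G,v \right)} = 9 + \left(\frac{-6 + 1}{-2} G - 24\right) = 9 + \left(\left(- \frac{1}{2}\right) \left(-5\right) G - 24\right) = 9 + \left(\frac{5 G}{2} - 24\right) = 9 + \left(-24 + \frac{5 G}{2}\right) = -15 + \frac{5 G}{2}$)
$\left(-1449 + 1072\right) R{\left(-19,27 \right)} = \left(-1449 + 1072\right) \left(-15 + \frac{5}{2} \left(-19\right)\right) = - 377 \left(-15 - \frac{95}{2}\right) = \left(-377\right) \left(- \frac{125}{2}\right) = \frac{47125}{2}$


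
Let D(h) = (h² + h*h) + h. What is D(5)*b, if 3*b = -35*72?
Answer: -46200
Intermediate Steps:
b = -840 (b = (-35*72)/3 = (⅓)*(-2520) = -840)
D(h) = h + 2*h² (D(h) = (h² + h²) + h = 2*h² + h = h + 2*h²)
D(5)*b = (5*(1 + 2*5))*(-840) = (5*(1 + 10))*(-840) = (5*11)*(-840) = 55*(-840) = -46200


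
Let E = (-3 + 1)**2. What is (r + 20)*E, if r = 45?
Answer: 260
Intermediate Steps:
E = 4 (E = (-2)**2 = 4)
(r + 20)*E = (45 + 20)*4 = 65*4 = 260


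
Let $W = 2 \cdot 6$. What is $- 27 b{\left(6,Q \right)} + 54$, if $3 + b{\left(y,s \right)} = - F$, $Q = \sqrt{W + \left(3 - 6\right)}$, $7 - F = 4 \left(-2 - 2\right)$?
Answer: $756$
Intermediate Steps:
$W = 12$
$F = 23$ ($F = 7 - 4 \left(-2 - 2\right) = 7 - 4 \left(-4\right) = 7 - -16 = 7 + 16 = 23$)
$Q = 3$ ($Q = \sqrt{12 + \left(3 - 6\right)} = \sqrt{12 - 3} = \sqrt{9} = 3$)
$b{\left(y,s \right)} = -26$ ($b{\left(y,s \right)} = -3 - 23 = -26$)
$- 27 b{\left(6,Q \right)} + 54 = \left(-27\right) \left(-26\right) + 54 = 702 + 54 = 756$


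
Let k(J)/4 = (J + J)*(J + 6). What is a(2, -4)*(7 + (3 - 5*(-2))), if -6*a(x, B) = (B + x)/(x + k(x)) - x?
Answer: 262/39 ≈ 6.7179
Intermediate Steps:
k(J) = 8*J*(6 + J) (k(J) = 4*((J + J)*(J + 6)) = 4*((2*J)*(6 + J)) = 4*(2*J*(6 + J)) = 8*J*(6 + J))
a(x, B) = x/6 - (B + x)/(6*(x + 8*x*(6 + x))) (a(x, B) = -((B + x)/(x + 8*x*(6 + x)) - x)/6 = -(-x + (B + x)/(x + 8*x*(6 + x)))/6 = x/6 - (B + x)/(6*(x + 8*x*(6 + x))))
a(2, -4)*(7 + (3 - 5*(-2))) = ((1/6)*(-1*(-4) - 1*2 + 8*2**3 + 49*2**2)/(2*(49 + 8*2)))*(7 + (3 - 5*(-2))) = ((1/6)*(1/2)*(4 - 2 + 8*8 + 49*4)/(49 + 16))*(7 + (3 + 10)) = ((1/6)*(1/2)*(4 - 2 + 64 + 196)/65)*(7 + 13) = ((1/6)*(1/2)*(1/65)*262)*20 = (131/390)*20 = 262/39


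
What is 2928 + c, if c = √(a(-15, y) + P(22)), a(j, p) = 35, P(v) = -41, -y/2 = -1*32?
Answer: 2928 + I*√6 ≈ 2928.0 + 2.4495*I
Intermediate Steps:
y = 64 (y = -(-2)*32 = -2*(-32) = 64)
c = I*√6 (c = √(35 - 41) = √(-6) = I*√6 ≈ 2.4495*I)
2928 + c = 2928 + I*√6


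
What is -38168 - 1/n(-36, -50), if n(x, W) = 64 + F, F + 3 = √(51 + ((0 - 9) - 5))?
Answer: -140610973/3684 + √37/3684 ≈ -38168.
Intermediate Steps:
F = -3 + √37 (F = -3 + √(51 + ((0 - 9) - 5)) = -3 + √(51 + (-9 - 5)) = -3 + √(51 - 14) = -3 + √37 ≈ 3.0828)
n(x, W) = 61 + √37 (n(x, W) = 64 + (-3 + √37) = 61 + √37)
-38168 - 1/n(-36, -50) = -38168 - 1/(61 + √37)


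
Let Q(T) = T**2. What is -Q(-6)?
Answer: -36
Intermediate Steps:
-Q(-6) = -1*(-6)**2 = -1*36 = -36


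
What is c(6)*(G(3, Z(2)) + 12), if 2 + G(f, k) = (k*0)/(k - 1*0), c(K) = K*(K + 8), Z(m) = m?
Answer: 840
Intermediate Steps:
c(K) = K*(8 + K)
G(f, k) = -2 (G(f, k) = -2 + (k*0)/(k - 1*0) = -2 + 0/(k + 0) = -2 + 0/k = -2 + 0 = -2)
c(6)*(G(3, Z(2)) + 12) = (6*(8 + 6))*(-2 + 12) = (6*14)*10 = 84*10 = 840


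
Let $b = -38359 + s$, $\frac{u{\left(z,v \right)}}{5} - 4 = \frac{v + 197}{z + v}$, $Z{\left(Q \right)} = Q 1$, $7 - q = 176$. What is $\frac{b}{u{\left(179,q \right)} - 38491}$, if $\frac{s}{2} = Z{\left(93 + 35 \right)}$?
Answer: $\frac{12701}{12819} \approx 0.9908$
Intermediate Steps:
$q = -169$ ($q = 7 - 176 = -169$)
$Z{\left(Q \right)} = Q$
$s = 256$ ($s = 2 \left(93 + 35\right) = 2 \cdot 128 = 256$)
$u{\left(z,v \right)} = 20 + \frac{5 \left(197 + v\right)}{v + z}$ ($u{\left(z,v \right)} = 20 + 5 \frac{v + 197}{z + v} = 20 + 5 \frac{197 + v}{v + z} = 20 + \frac{5 \left(197 + v\right)}{v + z}$)
$b = -38103$ ($b = -38359 + 256 = -38103$)
$\frac{b}{u{\left(179,q \right)} - 38491} = - \frac{38103}{\frac{5 \left(197 + 4 \cdot 179 + 5 \left(-169\right)\right)}{-169 + 179} - 38491} = - \frac{38103}{\frac{5 \left(197 + 716 - 845\right)}{10} - 38491} = - \frac{38103}{5 \cdot \frac{1}{10} \cdot 68 - 38491} = - \frac{38103}{34 - 38491} = - \frac{38103}{-38457} = \left(-38103\right) \left(- \frac{1}{38457}\right) = \frac{12701}{12819}$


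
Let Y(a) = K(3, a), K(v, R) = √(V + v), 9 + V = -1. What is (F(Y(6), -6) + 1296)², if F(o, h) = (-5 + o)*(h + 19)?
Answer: 1514178 + 32006*I*√7 ≈ 1.5142e+6 + 84680.0*I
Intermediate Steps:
V = -10 (V = -9 - 1 = -10)
K(v, R) = √(-10 + v)
Y(a) = I*√7 (Y(a) = √(-10 + 3) = √(-7) = I*√7)
F(o, h) = (-5 + o)*(19 + h)
(F(Y(6), -6) + 1296)² = ((-95 - 5*(-6) + 19*(I*√7) - 6*I*√7) + 1296)² = ((-95 + 30 + 19*I*√7 - 6*I*√7) + 1296)² = ((-65 + 13*I*√7) + 1296)² = (1231 + 13*I*√7)²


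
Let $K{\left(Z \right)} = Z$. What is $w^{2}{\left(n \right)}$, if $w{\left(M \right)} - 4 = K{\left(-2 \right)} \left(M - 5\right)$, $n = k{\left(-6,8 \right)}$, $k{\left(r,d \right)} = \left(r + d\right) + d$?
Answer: $36$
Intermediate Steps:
$k{\left(r,d \right)} = r + 2 d$ ($k{\left(r,d \right)} = \left(d + r\right) + d = r + 2 d$)
$n = 10$ ($n = -6 + 2 \cdot 8 = -6 + 16 = 10$)
$w{\left(M \right)} = 14 - 2 M$ ($w{\left(M \right)} = 4 - 2 \left(M - 5\right) = 4 - 2 \left(-5 + M\right) = 4 - \left(-10 + 2 M\right) = 14 - 2 M$)
$w^{2}{\left(n \right)} = \left(14 - 20\right)^{2} = \left(-6\right)^{2} = 36$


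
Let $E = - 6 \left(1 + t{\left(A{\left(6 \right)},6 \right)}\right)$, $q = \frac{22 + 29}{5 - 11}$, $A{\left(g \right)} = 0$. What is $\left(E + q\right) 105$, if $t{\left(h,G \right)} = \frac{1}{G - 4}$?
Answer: $- \frac{3675}{2} \approx -1837.5$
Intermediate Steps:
$t{\left(h,G \right)} = \frac{1}{-4 + G}$
$q = - \frac{17}{2}$ ($q = \frac{51}{-6} = 51 \left(- \frac{1}{6}\right) = - \frac{17}{2} \approx -8.5$)
$E = -9$ ($E = - 6 \left(1 + \frac{1}{-4 + 6}\right) = - 6 \left(1 + \frac{1}{2}\right) = \left(-6\right) \frac{3}{2} = -9$)
$\left(E + q\right) 105 = \left(-9 - \frac{17}{2}\right) 105 = \left(- \frac{35}{2}\right) 105 = - \frac{3675}{2}$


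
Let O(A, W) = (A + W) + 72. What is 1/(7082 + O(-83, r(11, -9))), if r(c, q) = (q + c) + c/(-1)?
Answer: 1/7062 ≈ 0.00014160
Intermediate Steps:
r(c, q) = q (r(c, q) = (c + q) + c*(-1) = (c + q) - c = q)
O(A, W) = 72 + A + W
1/(7082 + O(-83, r(11, -9))) = 1/(7082 + (72 - 83 - 9)) = 1/(7082 - 20) = 1/7062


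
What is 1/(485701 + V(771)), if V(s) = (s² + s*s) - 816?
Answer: 1/1673767 ≈ 5.9745e-7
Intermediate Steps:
V(s) = -816 + 2*s² (V(s) = (s² + s²) - 816 = 2*s² - 816 = -816 + 2*s²)
1/(485701 + V(771)) = 1/(485701 + (-816 + 2*771²)) = 1/(485701 + (-816 + 2*594441)) = 1/(485701 + (-816 + 1188882)) = 1/(485701 + 1188066) = 1/1673767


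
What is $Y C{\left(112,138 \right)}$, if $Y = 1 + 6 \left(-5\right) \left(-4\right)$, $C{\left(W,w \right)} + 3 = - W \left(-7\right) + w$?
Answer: $111199$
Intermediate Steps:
$C{\left(W,w \right)} = -3 + w + 7 W$ ($C{\left(W,w \right)} = -3 + \left(- W \left(-7\right) + w\right) = -3 + \left(7 W + w\right) = -3 + \left(w + 7 W\right) = -3 + w + 7 W$)
$Y = 121$ ($Y = 1 - -120 = 1 + 120 = 121$)
$Y C{\left(112,138 \right)} = 121 \left(-3 + 138 + 7 \cdot 112\right) = 121 \left(-3 + 138 + 784\right) = 121 \cdot 919 = 111199$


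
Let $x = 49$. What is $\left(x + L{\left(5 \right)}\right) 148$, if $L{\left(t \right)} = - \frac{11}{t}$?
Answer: $\frac{34632}{5} \approx 6926.4$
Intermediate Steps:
$\left(x + L{\left(5 \right)}\right) 148 = \left(49 - \frac{11}{5}\right) 148 = \frac{234}{5} \cdot 148 = \frac{34632}{5}$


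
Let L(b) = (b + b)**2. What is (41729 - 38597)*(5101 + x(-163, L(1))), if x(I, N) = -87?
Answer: 15703848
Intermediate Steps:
L(b) = 4*b**2 (L(b) = (2*b)**2 = 4*b**2)
(41729 - 38597)*(5101 + x(-163, L(1))) = (41729 - 38597)*(5101 - 87) = 3132*5014 = 15703848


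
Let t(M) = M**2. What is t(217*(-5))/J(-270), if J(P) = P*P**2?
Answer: -47089/787320 ≈ -0.059809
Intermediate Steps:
J(P) = P**3
t(217*(-5))/J(-270) = (217*(-5))**2/((-270)**3) = (-1085)**2/(-19683000) = 1177225*(-1/19683000) = -47089/787320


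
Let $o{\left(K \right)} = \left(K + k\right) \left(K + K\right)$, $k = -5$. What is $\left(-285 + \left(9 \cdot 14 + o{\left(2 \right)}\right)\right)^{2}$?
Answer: $29241$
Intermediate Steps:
$o{\left(K \right)} = 2 K \left(-5 + K\right)$ ($o{\left(K \right)} = \left(K - 5\right) \left(K + K\right) = \left(-5 + K\right) 2 K = 2 K \left(-5 + K\right)$)
$\left(-285 + \left(9 \cdot 14 + o{\left(2 \right)}\right)\right)^{2} = \left(-285 + \left(9 \cdot 14 + 2 \cdot 2 \left(-5 + 2\right)\right)\right)^{2} = \left(-285 + \left(126 + 2 \cdot 2 \left(-3\right)\right)\right)^{2} = \left(-285 + \left(126 - 12\right)\right)^{2} = \left(-285 + 114\right)^{2} = \left(-171\right)^{2} = 29241$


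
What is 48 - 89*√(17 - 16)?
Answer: -41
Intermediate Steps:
48 - 89*√(17 - 16) = 48 - 89*√1 = 48 - 89*1 = 48 - 89 = -41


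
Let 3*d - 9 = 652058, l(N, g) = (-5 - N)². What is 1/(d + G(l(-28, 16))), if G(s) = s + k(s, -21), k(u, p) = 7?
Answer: 3/653675 ≈ 4.5894e-6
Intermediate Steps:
G(s) = 7 + s (G(s) = s + 7 = 7 + s)
d = 652067/3 (d = 3 + (⅓)*652058 = 3 + 652058/3 = 652067/3 ≈ 2.1736e+5)
1/(d + G(l(-28, 16))) = 1/(652067/3 + (7 + (5 - 28)²)) = 1/(652067/3 + (7 + (-23)²)) = 1/(652067/3 + (7 + 529)) = 1/(652067/3 + 536) = 1/(653675/3) = 3/653675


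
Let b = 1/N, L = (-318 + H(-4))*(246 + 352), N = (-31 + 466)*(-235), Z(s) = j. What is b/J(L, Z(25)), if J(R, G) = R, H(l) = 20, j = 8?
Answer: 1/18216903900 ≈ 5.4894e-11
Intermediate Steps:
Z(s) = 8
N = -102225 (N = 435*(-235) = -102225)
L = -178204 (L = (-318 + 20)*(246 + 352) = -298*598 = -178204)
b = -1/102225 (b = 1/(-102225) = -1/102225 ≈ -9.7823e-6)
b/J(L, Z(25)) = -1/102225/(-178204) = -1/102225*(-1/178204) = 1/18216903900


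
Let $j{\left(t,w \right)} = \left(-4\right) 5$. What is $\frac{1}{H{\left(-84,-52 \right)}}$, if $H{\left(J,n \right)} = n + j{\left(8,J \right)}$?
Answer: $- \frac{1}{72} \approx -0.013889$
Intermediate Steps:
$j{\left(t,w \right)} = -20$
$H{\left(J,n \right)} = -20 + n$ ($H{\left(J,n \right)} = n - 20 = -20 + n$)
$\frac{1}{H{\left(-84,-52 \right)}} = \frac{1}{-20 - 52} = \frac{1}{-72} = - \frac{1}{72}$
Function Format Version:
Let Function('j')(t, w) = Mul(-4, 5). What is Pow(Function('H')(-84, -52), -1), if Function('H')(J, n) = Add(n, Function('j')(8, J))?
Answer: Rational(-1, 72) ≈ -0.013889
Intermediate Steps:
Function('j')(t, w) = -20
Function('H')(J, n) = Add(-20, n) (Function('H')(J, n) = Add(n, -20) = Add(-20, n))
Pow(Function('H')(-84, -52), -1) = Pow(Add(-20, -52), -1) = Pow(-72, -1) = Rational(-1, 72)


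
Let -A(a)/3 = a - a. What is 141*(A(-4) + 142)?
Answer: 20022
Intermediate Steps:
A(a) = 0 (A(a) = -3*(a - a) = -3*0 = 0)
141*(A(-4) + 142) = 141*(0 + 142) = 141*142 = 20022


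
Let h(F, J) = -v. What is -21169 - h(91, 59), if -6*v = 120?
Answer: -21189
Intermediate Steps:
v = -20 (v = -⅙*120 = -20)
h(F, J) = 20 (h(F, J) = -1*(-20) = 20)
-21169 - h(91, 59) = -21169 - 1*20 = -21169 - 20 = -21189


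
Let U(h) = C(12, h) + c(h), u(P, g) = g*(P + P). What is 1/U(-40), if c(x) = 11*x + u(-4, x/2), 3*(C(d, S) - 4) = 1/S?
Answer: -120/33121 ≈ -0.0036231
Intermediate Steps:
u(P, g) = 2*P*g (u(P, g) = g*(2*P) = 2*P*g)
C(d, S) = 4 + 1/(3*S)
c(x) = 7*x (c(x) = 11*x + 2*(-4)*(x/2) = 11*x - 4*x = 7*x)
U(h) = 4 + 7*h + 1/(3*h) (U(h) = (4 + 1/(3*h)) + 7*h = 4 + 7*h + 1/(3*h))
1/U(-40) = 1/(4 + 7*(-40) + (⅓)/(-40)) = 1/(4 - 280 + (⅓)*(-1/40)) = 1/(4 - 280 - 1/120) = 1/(-33121/120) = -120/33121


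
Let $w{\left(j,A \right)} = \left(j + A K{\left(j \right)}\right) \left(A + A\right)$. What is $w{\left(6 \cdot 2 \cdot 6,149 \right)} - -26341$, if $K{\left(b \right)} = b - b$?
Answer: $47797$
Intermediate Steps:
$K{\left(b \right)} = 0$
$w{\left(j,A \right)} = 2 A j$ ($w{\left(j,A \right)} = \left(j + A 0\right) \left(A + A\right) = \left(j + 0\right) 2 A = j 2 A = 2 A j$)
$w{\left(6 \cdot 2 \cdot 6,149 \right)} - -26341 = 2 \cdot 149 \cdot 6 \cdot 2 \cdot 6 - -26341 = 2 \cdot 149 \cdot 12 \cdot 6 + 26341 = 2 \cdot 149 \cdot 72 + 26341 = 21456 + 26341 = 47797$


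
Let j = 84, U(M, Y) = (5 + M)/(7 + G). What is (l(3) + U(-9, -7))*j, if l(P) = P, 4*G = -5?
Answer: 4452/23 ≈ 193.57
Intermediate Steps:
G = -5/4 (G = (¼)*(-5) = -5/4 ≈ -1.2500)
U(M, Y) = 20/23 + 4*M/23 (U(M, Y) = (5 + M)/(7 - 5/4) = (5 + M)/(23/4) = (5 + M)*(4/23) = 20/23 + 4*M/23)
(l(3) + U(-9, -7))*j = (3 + (20/23 + (4/23)*(-9)))*84 = (3 + (20/23 - 36/23))*84 = (3 - 16/23)*84 = (53/23)*84 = 4452/23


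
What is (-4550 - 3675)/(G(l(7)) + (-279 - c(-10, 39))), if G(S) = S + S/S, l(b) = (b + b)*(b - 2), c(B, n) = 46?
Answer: 8225/254 ≈ 32.382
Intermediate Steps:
l(b) = 2*b*(-2 + b) (l(b) = (2*b)*(-2 + b) = 2*b*(-2 + b))
G(S) = 1 + S (G(S) = S + 1 = 1 + S)
(-4550 - 3675)/(G(l(7)) + (-279 - c(-10, 39))) = (-4550 - 3675)/((1 + 2*7*(-2 + 7)) + (-279 - 1*46)) = -8225/((1 + 2*7*5) + (-279 - 46)) = -8225/((1 + 70) - 325) = -8225/(71 - 325) = -8225/(-254) = -8225*(-1/254) = 8225/254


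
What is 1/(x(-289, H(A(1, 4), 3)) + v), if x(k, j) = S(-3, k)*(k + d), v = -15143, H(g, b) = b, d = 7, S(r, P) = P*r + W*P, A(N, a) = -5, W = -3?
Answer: -1/504131 ≈ -1.9836e-6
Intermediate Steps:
S(r, P) = -3*P + P*r (S(r, P) = P*r - 3*P = -3*P + P*r)
x(k, j) = -6*k*(7 + k) (x(k, j) = (k*(-3 - 3))*(k + 7) = (k*(-6))*(7 + k) = (-6*k)*(7 + k) = -6*k*(7 + k))
1/(x(-289, H(A(1, 4), 3)) + v) = 1/(-6*(-289)*(7 - 289) - 15143) = 1/(-6*(-289)*(-282) - 15143) = 1/(-488988 - 15143) = 1/(-504131) = -1/504131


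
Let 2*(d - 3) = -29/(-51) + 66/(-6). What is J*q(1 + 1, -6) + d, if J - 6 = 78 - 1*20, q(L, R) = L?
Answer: 6415/51 ≈ 125.78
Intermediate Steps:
J = 64 (J = 6 + (78 - 1*20) = 6 + (78 - 20) = 6 + 58 = 64)
d = -113/51 (d = 3 + (-29/(-51) + 66/(-6))/2 = 3 + (-29*(-1/51) + 66*(-⅙))/2 = 3 + (29/51 - 11)/2 = 3 + (½)*(-532/51) = 3 - 266/51 = -113/51 ≈ -2.2157)
J*q(1 + 1, -6) + d = 64*(1 + 1) - 113/51 = 64*2 - 113/51 = 128 - 113/51 = 6415/51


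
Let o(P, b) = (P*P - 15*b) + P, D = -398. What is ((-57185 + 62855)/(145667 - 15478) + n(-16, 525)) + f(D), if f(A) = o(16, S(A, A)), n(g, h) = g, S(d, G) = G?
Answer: 810562384/130189 ≈ 6226.0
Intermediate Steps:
o(P, b) = P + P² - 15*b (o(P, b) = (P² - 15*b) + P = P + P² - 15*b)
f(A) = 272 - 15*A (f(A) = 16 + 16² - 15*A = 16 + 256 - 15*A = 272 - 15*A)
((-57185 + 62855)/(145667 - 15478) + n(-16, 525)) + f(D) = ((-57185 + 62855)/(145667 - 15478) - 16) + (272 - 15*(-398)) = (5670/130189 - 16) + (272 + 5970) = (5670*(1/130189) - 16) + 6242 = (5670/130189 - 16) + 6242 = -2077354/130189 + 6242 = 810562384/130189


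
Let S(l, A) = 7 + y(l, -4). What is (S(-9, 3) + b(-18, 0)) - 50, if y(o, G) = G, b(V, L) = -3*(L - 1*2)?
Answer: -41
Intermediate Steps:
b(V, L) = 6 - 3*L (b(V, L) = -3*(L - 2) = -3*(-2 + L) = 6 - 3*L)
S(l, A) = 3 (S(l, A) = 7 - 4 = 3)
(S(-9, 3) + b(-18, 0)) - 50 = (3 + (6 - 3*0)) - 50 = (3 + (6 + 0)) - 50 = (3 + 6) - 50 = 9 - 50 = -41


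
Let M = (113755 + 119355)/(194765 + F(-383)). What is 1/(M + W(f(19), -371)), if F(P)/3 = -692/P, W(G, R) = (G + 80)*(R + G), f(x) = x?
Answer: -74597071/2599469449078 ≈ -2.8697e-5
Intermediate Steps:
W(G, R) = (80 + G)*(G + R)
F(P) = -2076/P (F(P) = 3*(-692/P) = -2076/P)
M = 89281130/74597071 (M = (113755 + 119355)/(194765 - 2076/(-383)) = 233110/(194765 - 2076*(-1/383)) = 233110/(194765 + 2076/383) = 233110/(74597071/383) = 233110*(383/74597071) = 89281130/74597071 ≈ 1.1968)
1/(M + W(f(19), -371)) = 1/(89281130/74597071 + (19**2 + 80*19 + 80*(-371) + 19*(-371))) = 1/(89281130/74597071 + (361 + 1520 - 29680 - 7049)) = 1/(89281130/74597071 - 34848) = 1/(-2599469449078/74597071) = -74597071/2599469449078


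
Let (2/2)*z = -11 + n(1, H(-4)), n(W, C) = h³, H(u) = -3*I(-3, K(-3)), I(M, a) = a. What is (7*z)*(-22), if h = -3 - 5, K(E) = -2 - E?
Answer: 80542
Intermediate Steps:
h = -8
H(u) = -3 (H(u) = -3*(-2 - 1*(-3)) = -3*(-2 + 3) = -3*1 = -3)
n(W, C) = -512 (n(W, C) = (-8)³ = -512)
z = -523 (z = -11 - 512 = -523)
(7*z)*(-22) = (7*(-523))*(-22) = -3661*(-22) = 80542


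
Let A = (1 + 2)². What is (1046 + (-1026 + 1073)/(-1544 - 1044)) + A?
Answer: 2730293/2588 ≈ 1055.0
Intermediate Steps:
A = 9 (A = 3² = 9)
(1046 + (-1026 + 1073)/(-1544 - 1044)) + A = (1046 + (-1026 + 1073)/(-1544 - 1044)) + 9 = (1046 + 47/(-2588)) + 9 = (1046 + 47*(-1/2588)) + 9 = (1046 - 47/2588) + 9 = 2707001/2588 + 9 = 2730293/2588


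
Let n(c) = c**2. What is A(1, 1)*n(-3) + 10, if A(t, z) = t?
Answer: 19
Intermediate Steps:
A(1, 1)*n(-3) + 10 = 1*(-3)**2 + 10 = 1*9 + 10 = 9 + 10 = 19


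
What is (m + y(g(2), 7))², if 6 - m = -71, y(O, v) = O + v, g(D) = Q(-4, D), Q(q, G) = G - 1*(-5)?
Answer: 8281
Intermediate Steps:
Q(q, G) = 5 + G (Q(q, G) = G + 5 = 5 + G)
g(D) = 5 + D
m = 77 (m = 6 - 1*(-71) = 6 + 71 = 77)
(m + y(g(2), 7))² = (77 + ((5 + 2) + 7))² = (77 + (7 + 7))² = (77 + 14)² = 91² = 8281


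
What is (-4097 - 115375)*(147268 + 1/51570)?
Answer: -151223889473032/8595 ≈ -1.7594e+10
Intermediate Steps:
(-4097 - 115375)*(147268 + 1/51570) = -119472*(147268 + 1/51570) = -119472*7594610761/51570 = -151223889473032/8595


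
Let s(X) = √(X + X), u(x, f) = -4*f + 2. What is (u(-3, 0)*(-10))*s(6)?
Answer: -40*√3 ≈ -69.282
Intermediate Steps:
u(x, f) = 2 - 4*f
s(X) = √2*√X (s(X) = √(2*X) = √2*√X)
(u(-3, 0)*(-10))*s(6) = ((2 - 4*0)*(-10))*(√2*√6) = ((2 + 0)*(-10))*(2*√3) = (2*(-10))*(2*√3) = -40*√3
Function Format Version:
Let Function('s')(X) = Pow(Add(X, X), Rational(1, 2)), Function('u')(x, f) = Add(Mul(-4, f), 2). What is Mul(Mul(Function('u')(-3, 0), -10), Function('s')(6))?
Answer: Mul(-40, Pow(3, Rational(1, 2))) ≈ -69.282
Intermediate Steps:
Function('u')(x, f) = Add(2, Mul(-4, f))
Function('s')(X) = Mul(Pow(2, Rational(1, 2)), Pow(X, Rational(1, 2))) (Function('s')(X) = Pow(Mul(2, X), Rational(1, 2)) = Mul(Pow(2, Rational(1, 2)), Pow(X, Rational(1, 2))))
Mul(Mul(Function('u')(-3, 0), -10), Function('s')(6)) = Mul(Mul(Add(2, Mul(-4, 0)), -10), Mul(Pow(2, Rational(1, 2)), Pow(6, Rational(1, 2)))) = Mul(Mul(Add(2, 0), -10), Mul(2, Pow(3, Rational(1, 2)))) = Mul(Mul(2, -10), Mul(2, Pow(3, Rational(1, 2)))) = Mul(-20, Mul(2, Pow(3, Rational(1, 2)))) = Mul(-40, Pow(3, Rational(1, 2)))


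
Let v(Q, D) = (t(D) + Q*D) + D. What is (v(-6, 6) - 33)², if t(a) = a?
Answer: 3249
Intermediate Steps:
v(Q, D) = 2*D + D*Q (v(Q, D) = (D + Q*D) + D = (D + D*Q) + D = 2*D + D*Q)
(v(-6, 6) - 33)² = (6*(2 - 6) - 33)² = (6*(-4) - 33)² = (-24 - 33)² = (-57)² = 3249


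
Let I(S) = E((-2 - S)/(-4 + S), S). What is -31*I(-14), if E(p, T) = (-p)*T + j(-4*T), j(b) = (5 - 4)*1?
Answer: 775/3 ≈ 258.33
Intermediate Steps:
j(b) = 1 (j(b) = 1*1 = 1)
E(p, T) = 1 - T*p (E(p, T) = (-p)*T + 1 = -T*p + 1 = 1 - T*p)
I(S) = 1 - S*(-2 - S)/(-4 + S)
-31*I(-14) = -31*(-4 - 14 - 14*(2 - 14))/(-4 - 14) = -31*(-4 - 14 - 14*(-12))/(-18) = -(-31)*(-4 - 14 + 168)/18 = -(-31)*150/18 = -31*(-25/3) = 775/3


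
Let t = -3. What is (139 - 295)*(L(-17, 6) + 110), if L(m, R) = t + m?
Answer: -14040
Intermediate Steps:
L(m, R) = -3 + m
(139 - 295)*(L(-17, 6) + 110) = (139 - 295)*((-3 - 17) + 110) = -156*(-20 + 110) = -156*90 = -14040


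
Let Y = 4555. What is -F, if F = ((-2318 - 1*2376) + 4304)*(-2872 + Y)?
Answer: 656370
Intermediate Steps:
F = -656370 (F = ((-2318 - 1*2376) + 4304)*(-2872 + 4555) = ((-2318 - 2376) + 4304)*1683 = (-4694 + 4304)*1683 = -390*1683 = -656370)
-F = -1*(-656370) = 656370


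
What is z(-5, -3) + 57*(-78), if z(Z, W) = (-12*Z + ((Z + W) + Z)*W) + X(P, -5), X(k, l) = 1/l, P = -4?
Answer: -21736/5 ≈ -4347.2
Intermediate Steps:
z(Z, W) = -⅕ - 12*Z + W*(W + 2*Z) (z(Z, W) = (-12*Z + ((Z + W) + Z)*W) + 1/(-5) = (-12*Z + ((W + Z) + Z)*W) - ⅕ = (-12*Z + (W + 2*Z)*W) - ⅕ = (-12*Z + W*(W + 2*Z)) - ⅕ = -⅕ - 12*Z + W*(W + 2*Z))
z(-5, -3) + 57*(-78) = (-⅕ + (-3)² - 12*(-5) + 2*(-3)*(-5)) + 57*(-78) = (-⅕ + 9 + 60 + 30) - 4446 = 494/5 - 4446 = -21736/5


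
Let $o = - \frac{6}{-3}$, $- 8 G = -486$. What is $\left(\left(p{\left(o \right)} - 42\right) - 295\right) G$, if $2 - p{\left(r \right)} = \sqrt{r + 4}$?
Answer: $- \frac{81405}{4} - \frac{243 \sqrt{6}}{4} \approx -20500.0$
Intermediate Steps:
$G = \frac{243}{4}$ ($G = \left(- \frac{1}{8}\right) \left(-486\right) = \frac{243}{4} \approx 60.75$)
$o = 2$ ($o = \left(-6\right) \left(- \frac{1}{3}\right) = 2$)
$p{\left(r \right)} = 2 - \sqrt{4 + r}$ ($p{\left(r \right)} = 2 - \sqrt{r + 4} = 2 - \sqrt{4 + r}$)
$\left(\left(p{\left(o \right)} - 42\right) - 295\right) G = \left(\left(\left(2 - \sqrt{4 + 2}\right) - 42\right) - 295\right) \frac{243}{4} = \left(\left(\left(2 - \sqrt{6}\right) - 42\right) - 295\right) \frac{243}{4} = \left(\left(-40 - \sqrt{6}\right) - 295\right) \frac{243}{4} = \left(-335 - \sqrt{6}\right) \frac{243}{4} = - \frac{81405}{4} - \frac{243 \sqrt{6}}{4}$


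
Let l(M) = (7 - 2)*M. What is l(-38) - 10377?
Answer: -10567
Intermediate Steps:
l(M) = 5*M
l(-38) - 10377 = 5*(-38) - 10377 = -190 - 10377 = -10567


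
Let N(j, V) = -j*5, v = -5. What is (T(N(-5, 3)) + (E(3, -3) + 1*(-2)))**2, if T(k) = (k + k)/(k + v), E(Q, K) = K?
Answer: 25/4 ≈ 6.2500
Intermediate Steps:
N(j, V) = -5*j
T(k) = 2*k/(-5 + k) (T(k) = (k + k)/(k - 5) = (2*k)/(-5 + k) = 2*k/(-5 + k))
(T(N(-5, 3)) + (E(3, -3) + 1*(-2)))**2 = (2*(-5*(-5))/(-5 - 5*(-5)) + (-3 + 1*(-2)))**2 = (2*25/(-5 + 25) + (-3 - 2))**2 = (2*25/20 - 5)**2 = (2*25*(1/20) - 5)**2 = (5/2 - 5)**2 = (-5/2)**2 = 25/4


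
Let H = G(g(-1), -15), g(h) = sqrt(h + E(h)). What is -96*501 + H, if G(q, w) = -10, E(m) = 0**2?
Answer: -48106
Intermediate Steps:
E(m) = 0
g(h) = sqrt(h) (g(h) = sqrt(h + 0) = sqrt(h))
H = -10
-96*501 + H = -96*501 - 10 = -48096 - 10 = -48106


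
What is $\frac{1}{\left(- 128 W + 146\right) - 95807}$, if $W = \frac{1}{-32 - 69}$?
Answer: $- \frac{101}{9661633} \approx -1.0454 \cdot 10^{-5}$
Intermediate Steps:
$W = - \frac{1}{101}$ ($W = \frac{1}{-101} = - \frac{1}{101} \approx -0.009901$)
$\frac{1}{\left(- 128 W + 146\right) - 95807} = \frac{1}{\left(\left(-128\right) \left(- \frac{1}{101}\right) + 146\right) - 95807} = \frac{1}{\left(\frac{128}{101} + 146\right) - 95807} = \frac{1}{\frac{14874}{101} - 95807} = \frac{1}{- \frac{9661633}{101}} = - \frac{101}{9661633}$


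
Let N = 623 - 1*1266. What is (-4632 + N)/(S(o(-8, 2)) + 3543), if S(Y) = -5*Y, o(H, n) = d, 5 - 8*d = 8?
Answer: -42200/28359 ≈ -1.4881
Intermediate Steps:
d = -3/8 (d = 5/8 - ⅛*8 = 5/8 - 1 = -3/8 ≈ -0.37500)
o(H, n) = -3/8
N = -643 (N = 623 - 1266 = -643)
(-4632 + N)/(S(o(-8, 2)) + 3543) = (-4632 - 643)/(-5*(-3/8) + 3543) = -5275/(15/8 + 3543) = -5275/28359/8 = -5275*8/28359 = -42200/28359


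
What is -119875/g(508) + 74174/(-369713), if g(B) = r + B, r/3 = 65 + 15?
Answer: -44374828027/276545324 ≈ -160.46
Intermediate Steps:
r = 240 (r = 3*(65 + 15) = 3*80 = 240)
g(B) = 240 + B
-119875/g(508) + 74174/(-369713) = -119875/(240 + 508) + 74174/(-369713) = -119875/748 + 74174*(-1/369713) = -119875*1/748 - 74174/369713 = -119875/748 - 74174/369713 = -44374828027/276545324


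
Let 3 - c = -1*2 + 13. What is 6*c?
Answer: -48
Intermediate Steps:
c = -8 (c = 3 - (-1*2 + 13) = 3 - (-2 + 13) = 3 - 1*11 = 3 - 11 = -8)
6*c = 6*(-8) = -48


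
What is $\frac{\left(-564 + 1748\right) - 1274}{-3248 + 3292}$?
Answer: $- \frac{45}{22} \approx -2.0455$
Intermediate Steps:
$\frac{\left(-564 + 1748\right) - 1274}{-3248 + 3292} = \frac{1184 - 1274}{44} = \left(-90\right) \frac{1}{44} = - \frac{45}{22}$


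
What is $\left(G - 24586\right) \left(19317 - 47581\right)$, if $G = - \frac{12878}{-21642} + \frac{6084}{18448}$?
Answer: $\frac{8669656069889558}{12476613} \approx 6.9487 \cdot 10^{8}$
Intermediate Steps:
$G = \frac{46155409}{49906452}$ ($G = \left(-12878\right) \left(- \frac{1}{21642}\right) + 6084 \cdot \frac{1}{18448} = \frac{6439}{10821} + \frac{1521}{4612} = \frac{46155409}{49906452} \approx 0.92484$)
$\left(G - 24586\right) \left(19317 - 47581\right) = \left(\frac{46155409}{49906452} - 24586\right) \left(19317 - 47581\right) = \left(- \frac{1226953873463}{49906452}\right) \left(-28264\right) = \frac{8669656069889558}{12476613}$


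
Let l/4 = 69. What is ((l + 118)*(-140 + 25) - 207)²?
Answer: 2071797289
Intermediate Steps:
l = 276 (l = 4*69 = 276)
((l + 118)*(-140 + 25) - 207)² = ((276 + 118)*(-140 + 25) - 207)² = (394*(-115) - 207)² = (-45310 - 207)² = (-45517)² = 2071797289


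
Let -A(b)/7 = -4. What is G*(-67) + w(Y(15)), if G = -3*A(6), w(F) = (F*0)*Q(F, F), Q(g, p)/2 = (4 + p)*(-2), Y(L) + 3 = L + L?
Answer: 5628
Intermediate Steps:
Y(L) = -3 + 2*L (Y(L) = -3 + (L + L) = -3 + 2*L)
Q(g, p) = -16 - 4*p (Q(g, p) = 2*((4 + p)*(-2)) = 2*(-8 - 2*p) = -16 - 4*p)
A(b) = 28 (A(b) = -7*(-4) = 28)
w(F) = 0 (w(F) = (F*0)*(-16 - 4*F) = 0*(-16 - 4*F) = 0)
G = -84 (G = -3*28 = -84)
G*(-67) + w(Y(15)) = -84*(-67) + 0 = 5628 + 0 = 5628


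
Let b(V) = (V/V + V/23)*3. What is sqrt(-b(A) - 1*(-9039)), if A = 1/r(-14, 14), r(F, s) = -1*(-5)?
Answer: sqrt(119500755)/115 ≈ 95.058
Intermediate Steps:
r(F, s) = 5
A = 1/5 ≈ 0.20000
b(V) = 3 + 3*V/23 (b(V) = (1 + V*(1/23))*3 = (1 + V/23)*3 = 3 + 3*V/23)
sqrt(-b(A) - 1*(-9039)) = sqrt(-(3 + (3/23)*(1/5)) - 1*(-9039)) = sqrt(-(3 + 3/115) + 9039) = sqrt(-1*348/115 + 9039) = sqrt(-348/115 + 9039) = sqrt(1039137/115) = sqrt(119500755)/115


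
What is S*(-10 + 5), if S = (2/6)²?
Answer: -5/9 ≈ -0.55556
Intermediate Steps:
S = ⅑ (S = (2*(⅙))² = (⅓)² = ⅑ ≈ 0.11111)
S*(-10 + 5) = (-10 + 5)/9 = (⅑)*(-5) = -5/9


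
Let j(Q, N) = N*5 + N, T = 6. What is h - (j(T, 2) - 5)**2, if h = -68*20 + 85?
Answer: -1324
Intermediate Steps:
j(Q, N) = 6*N (j(Q, N) = 5*N + N = 6*N)
h = -1275 (h = -1360 + 85 = -1275)
h - (j(T, 2) - 5)**2 = -1275 - (6*2 - 5)**2 = -1275 - (12 - 5)**2 = -1275 - 1*7**2 = -1275 - 1*49 = -1275 - 49 = -1324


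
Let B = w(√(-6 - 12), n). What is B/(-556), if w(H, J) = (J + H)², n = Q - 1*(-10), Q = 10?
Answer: -191/278 - 30*I*√2/139 ≈ -0.68705 - 0.30523*I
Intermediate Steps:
n = 20 (n = 10 - 1*(-10) = 10 + 10 = 20)
w(H, J) = (H + J)²
B = (20 + 3*I*√2)² (B = (√(-6 - 12) + 20)² = (√(-18) + 20)² = (3*I*√2 + 20)² = (20 + 3*I*√2)² ≈ 382.0 + 169.71*I)
B/(-556) = (382 + 120*I*√2)/(-556) = (382 + 120*I*√2)*(-1/556) = -191/278 - 30*I*√2/139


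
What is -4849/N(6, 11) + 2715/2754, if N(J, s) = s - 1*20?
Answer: 495503/918 ≈ 539.76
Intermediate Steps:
N(J, s) = -20 + s (N(J, s) = s - 20 = -20 + s)
-4849/N(6, 11) + 2715/2754 = -4849/(-20 + 11) + 2715/2754 = -4849/(-9) + 2715*(1/2754) = -4849*(-⅑) + 905/918 = 4849/9 + 905/918 = 495503/918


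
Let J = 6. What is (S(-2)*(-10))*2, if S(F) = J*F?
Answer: 240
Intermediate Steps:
S(F) = 6*F
(S(-2)*(-10))*2 = ((6*(-2))*(-10))*2 = -12*(-10)*2 = 120*2 = 240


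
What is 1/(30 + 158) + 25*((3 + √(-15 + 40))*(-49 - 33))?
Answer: -3083199/188 ≈ -16400.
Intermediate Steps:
1/(30 + 158) + 25*((3 + √(-15 + 40))*(-49 - 33)) = 1/188 + 25*((3 + √25)*(-82)) = 1/188 + 25*((3 + 5)*(-82)) = 1/188 + 25*(8*(-82)) = 1/188 + 25*(-656) = 1/188 - 16400 = -3083199/188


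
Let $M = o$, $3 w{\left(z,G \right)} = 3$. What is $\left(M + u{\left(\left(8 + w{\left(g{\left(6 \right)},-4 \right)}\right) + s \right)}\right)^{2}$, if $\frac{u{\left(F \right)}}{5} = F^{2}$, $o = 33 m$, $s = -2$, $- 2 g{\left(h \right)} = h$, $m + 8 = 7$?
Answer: $44944$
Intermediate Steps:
$m = -1$ ($m = -8 + 7 = -1$)
$g{\left(h \right)} = - \frac{h}{2}$
$w{\left(z,G \right)} = 1$ ($w{\left(z,G \right)} = \frac{1}{3} \cdot 3 = 1$)
$o = -33$ ($o = 33 \left(-1\right) = -33$)
$M = -33$
$u{\left(F \right)} = 5 F^{2}$
$\left(M + u{\left(\left(8 + w{\left(g{\left(6 \right)},-4 \right)}\right) + s \right)}\right)^{2} = \left(-33 + 5 \left(\left(8 + 1\right) - 2\right)^{2}\right)^{2} = \left(-33 + 5 \left(9 - 2\right)^{2}\right)^{2} = \left(-33 + 5 \cdot 7^{2}\right)^{2} = \left(-33 + 5 \cdot 49\right)^{2} = \left(-33 + 245\right)^{2} = 212^{2} = 44944$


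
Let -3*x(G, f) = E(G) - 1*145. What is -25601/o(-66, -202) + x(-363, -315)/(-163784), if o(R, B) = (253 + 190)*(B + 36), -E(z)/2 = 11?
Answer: 6283410853/18066521688 ≈ 0.34779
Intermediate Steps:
E(z) = -22 (E(z) = -2*11 = -22)
x(G, f) = 167/3 (x(G, f) = -(-22 - 1*145)/3 = -(-22 - 145)/3 = -⅓*(-167) = 167/3)
o(R, B) = 15948 + 443*B (o(R, B) = 443*(36 + B) = 15948 + 443*B)
-25601/o(-66, -202) + x(-363, -315)/(-163784) = -25601/(15948 + 443*(-202)) + (167/3)/(-163784) = -25601/(15948 - 89486) + (167/3)*(-1/163784) = -25601/(-73538) - 167/491352 = -25601*(-1/73538) - 167/491352 = 25601/73538 - 167/491352 = 6283410853/18066521688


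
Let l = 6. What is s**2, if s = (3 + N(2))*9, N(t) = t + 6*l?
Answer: 136161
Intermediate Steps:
N(t) = 36 + t (N(t) = t + 6*6 = t + 36 = 36 + t)
s = 369 (s = (3 + (36 + 2))*9 = (3 + 38)*9 = 41*9 = 369)
s**2 = 369**2 = 136161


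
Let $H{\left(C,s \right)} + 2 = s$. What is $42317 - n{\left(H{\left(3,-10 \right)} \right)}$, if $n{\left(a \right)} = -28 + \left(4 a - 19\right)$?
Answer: $42412$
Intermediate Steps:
$H{\left(C,s \right)} = -2 + s$
$n{\left(a \right)} = -47 + 4 a$ ($n{\left(a \right)} = -28 + \left(-19 + 4 a\right) = -47 + 4 a$)
$42317 - n{\left(H{\left(3,-10 \right)} \right)} = 42317 - \left(-47 + 4 \left(-2 - 10\right)\right) = 42317 - \left(-47 + 4 \left(-12\right)\right) = 42317 - \left(-47 - 48\right) = 42317 - -95 = 42317 + 95 = 42412$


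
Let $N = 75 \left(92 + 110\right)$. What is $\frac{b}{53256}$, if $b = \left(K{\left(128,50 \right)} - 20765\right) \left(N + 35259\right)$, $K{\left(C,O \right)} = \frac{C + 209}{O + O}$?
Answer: $- \frac{34885766889}{1775200} \approx -19652.0$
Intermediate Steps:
$N = 15150$ ($N = 75 \cdot 202 = 15150$)
$K{\left(C,O \right)} = \frac{209 + C}{2 O}$
$b = - \frac{104657300667}{100}$ ($b = \left(\frac{209 + 128}{2 \cdot 50} - 20765\right) \left(15150 + 35259\right) = \left(\frac{1}{2} \cdot \frac{1}{50} \cdot 337 - 20765\right) 50409 = \left(\frac{337}{100} - 20765\right) 50409 = \left(- \frac{2076163}{100}\right) 50409 = - \frac{104657300667}{100} \approx -1.0466 \cdot 10^{9}$)
$\frac{b}{53256} = - \frac{104657300667}{100 \cdot 53256} = \left(- \frac{104657300667}{100}\right) \frac{1}{53256} = - \frac{34885766889}{1775200}$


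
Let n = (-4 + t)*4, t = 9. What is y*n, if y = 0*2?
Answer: 0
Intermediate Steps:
y = 0
n = 20 (n = (-4 + 9)*4 = 5*4 = 20)
y*n = 0*20 = 0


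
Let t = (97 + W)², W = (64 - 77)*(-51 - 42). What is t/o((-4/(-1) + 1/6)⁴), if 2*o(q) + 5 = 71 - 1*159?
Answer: -3411272/93 ≈ -36680.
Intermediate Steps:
W = 1209 (W = -13*(-93) = 1209)
o(q) = -93/2 (o(q) = -5/2 + (71 - 1*159)/2 = -5/2 + (71 - 159)/2 = -5/2 + (½)*(-88) = -5/2 - 44 = -93/2)
t = 1705636 (t = (97 + 1209)² = 1306² = 1705636)
t/o((-4/(-1) + 1/6)⁴) = 1705636/(-93/2) = 1705636*(-2/93) = -3411272/93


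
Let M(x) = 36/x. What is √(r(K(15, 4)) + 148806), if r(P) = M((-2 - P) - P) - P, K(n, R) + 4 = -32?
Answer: 12*√1266195/35 ≈ 385.80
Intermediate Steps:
K(n, R) = -36 (K(n, R) = -4 - 32 = -36)
r(P) = -P + 36/(-2 - 2*P) (r(P) = 36/((-2 - P) - P) - P = 36/(-2 - 2*P) - P = -P + 36/(-2 - 2*P))
√(r(K(15, 4)) + 148806) = √((-18 - 1*(-36)*(1 - 36))/(1 - 36) + 148806) = √((-18 - 1*(-36)*(-35))/(-35) + 148806) = √(-(-18 - 1260)/35 + 148806) = √(-1/35*(-1278) + 148806) = √(1278/35 + 148806) = √(5209488/35) = 12*√1266195/35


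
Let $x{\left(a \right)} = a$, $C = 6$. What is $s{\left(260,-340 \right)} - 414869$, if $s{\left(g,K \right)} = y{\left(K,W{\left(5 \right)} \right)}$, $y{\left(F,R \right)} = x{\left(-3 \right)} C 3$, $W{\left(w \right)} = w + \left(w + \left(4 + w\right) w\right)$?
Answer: $-414923$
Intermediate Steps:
$W{\left(w \right)} = 2 w + w \left(4 + w\right)$ ($W{\left(w \right)} = w + \left(w + w \left(4 + w\right)\right) = 2 w + w \left(4 + w\right)$)
$y{\left(F,R \right)} = -54$ ($y{\left(F,R \right)} = \left(-3\right) 6 \cdot 3 = \left(-18\right) 3 = -54$)
$s{\left(g,K \right)} = -54$
$s{\left(260,-340 \right)} - 414869 = -54 - 414869 = -414923$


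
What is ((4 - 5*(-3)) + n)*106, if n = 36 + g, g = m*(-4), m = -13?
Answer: 11342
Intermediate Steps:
g = 52 (g = -13*(-4) = 52)
n = 88 (n = 36 + 52 = 88)
((4 - 5*(-3)) + n)*106 = ((4 - 5*(-3)) + 88)*106 = ((4 + 15) + 88)*106 = (19 + 88)*106 = 107*106 = 11342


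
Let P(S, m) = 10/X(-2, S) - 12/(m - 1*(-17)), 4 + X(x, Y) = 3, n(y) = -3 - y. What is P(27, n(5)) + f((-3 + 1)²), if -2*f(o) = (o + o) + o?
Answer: -52/3 ≈ -17.333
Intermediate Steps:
X(x, Y) = -1 (X(x, Y) = -4 + 3 = -1)
f(o) = -3*o/2 (f(o) = -((o + o) + o)/2 = -(2*o + o)/2 = -3*o/2)
P(S, m) = -10 - 12/(17 + m) (P(S, m) = 10/(-1) - 12/(m - 1*(-17)) = 10*(-1) - 12/(m + 17) = -10 - 12/(17 + m))
P(27, n(5)) + f((-3 + 1)²) = 2*(-91 - 5*(-3 - 1*5))/(17 + (-3 - 1*5)) - 3*(-3 + 1)²/2 = 2*(-91 - 5*(-3 - 5))/(17 + (-3 - 5)) - 3/2*(-2)² = 2*(-91 - 5*(-8))/(17 - 8) - 3/2*4 = 2*(-91 + 40)/9 - 6 = 2*(⅑)*(-51) - 6 = -34/3 - 6 = -52/3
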